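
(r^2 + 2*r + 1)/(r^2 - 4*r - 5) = (r + 1)/(r - 5)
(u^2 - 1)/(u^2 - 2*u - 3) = (u - 1)/(u - 3)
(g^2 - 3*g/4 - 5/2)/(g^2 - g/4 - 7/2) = (4*g + 5)/(4*g + 7)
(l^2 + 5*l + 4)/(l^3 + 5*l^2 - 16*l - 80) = (l + 1)/(l^2 + l - 20)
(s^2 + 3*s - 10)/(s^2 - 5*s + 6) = (s + 5)/(s - 3)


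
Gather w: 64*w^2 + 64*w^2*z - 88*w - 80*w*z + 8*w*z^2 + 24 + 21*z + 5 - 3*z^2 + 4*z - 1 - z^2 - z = w^2*(64*z + 64) + w*(8*z^2 - 80*z - 88) - 4*z^2 + 24*z + 28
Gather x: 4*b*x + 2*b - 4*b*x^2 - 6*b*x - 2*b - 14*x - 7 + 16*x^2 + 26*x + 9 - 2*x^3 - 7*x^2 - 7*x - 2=-2*x^3 + x^2*(9 - 4*b) + x*(5 - 2*b)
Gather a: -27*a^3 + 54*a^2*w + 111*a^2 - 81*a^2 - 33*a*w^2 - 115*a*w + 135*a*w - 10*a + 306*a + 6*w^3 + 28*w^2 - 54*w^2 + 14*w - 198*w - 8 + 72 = -27*a^3 + a^2*(54*w + 30) + a*(-33*w^2 + 20*w + 296) + 6*w^3 - 26*w^2 - 184*w + 64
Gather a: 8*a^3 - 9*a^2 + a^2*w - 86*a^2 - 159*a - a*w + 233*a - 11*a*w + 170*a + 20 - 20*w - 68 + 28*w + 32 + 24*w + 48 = 8*a^3 + a^2*(w - 95) + a*(244 - 12*w) + 32*w + 32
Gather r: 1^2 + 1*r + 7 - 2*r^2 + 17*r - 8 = -2*r^2 + 18*r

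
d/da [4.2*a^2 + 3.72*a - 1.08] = 8.4*a + 3.72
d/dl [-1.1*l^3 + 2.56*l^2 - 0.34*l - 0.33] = -3.3*l^2 + 5.12*l - 0.34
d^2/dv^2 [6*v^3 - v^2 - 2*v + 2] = 36*v - 2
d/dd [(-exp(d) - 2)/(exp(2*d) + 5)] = (2*(exp(d) + 2)*exp(d) - exp(2*d) - 5)*exp(d)/(exp(2*d) + 5)^2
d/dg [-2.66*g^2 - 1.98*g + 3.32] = -5.32*g - 1.98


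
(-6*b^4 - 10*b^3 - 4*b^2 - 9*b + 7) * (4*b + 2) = -24*b^5 - 52*b^4 - 36*b^3 - 44*b^2 + 10*b + 14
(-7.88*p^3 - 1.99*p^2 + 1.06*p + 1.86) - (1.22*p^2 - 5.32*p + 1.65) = -7.88*p^3 - 3.21*p^2 + 6.38*p + 0.21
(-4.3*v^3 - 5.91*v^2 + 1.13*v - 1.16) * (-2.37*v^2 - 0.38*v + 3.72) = 10.191*v^5 + 15.6407*v^4 - 16.4283*v^3 - 19.6654*v^2 + 4.6444*v - 4.3152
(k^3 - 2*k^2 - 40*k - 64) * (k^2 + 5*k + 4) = k^5 + 3*k^4 - 46*k^3 - 272*k^2 - 480*k - 256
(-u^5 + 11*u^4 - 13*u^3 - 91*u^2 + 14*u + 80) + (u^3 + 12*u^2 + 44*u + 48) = -u^5 + 11*u^4 - 12*u^3 - 79*u^2 + 58*u + 128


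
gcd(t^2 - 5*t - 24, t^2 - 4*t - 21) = t + 3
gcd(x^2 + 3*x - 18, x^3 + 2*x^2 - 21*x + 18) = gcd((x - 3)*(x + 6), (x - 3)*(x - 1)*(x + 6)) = x^2 + 3*x - 18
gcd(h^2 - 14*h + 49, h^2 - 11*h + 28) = h - 7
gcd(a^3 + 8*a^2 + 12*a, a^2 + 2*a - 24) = a + 6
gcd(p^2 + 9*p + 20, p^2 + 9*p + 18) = 1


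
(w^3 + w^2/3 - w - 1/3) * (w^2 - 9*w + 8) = w^5 - 26*w^4/3 + 4*w^3 + 34*w^2/3 - 5*w - 8/3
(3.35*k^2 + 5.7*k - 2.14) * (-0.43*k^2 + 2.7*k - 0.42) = -1.4405*k^4 + 6.594*k^3 + 14.9032*k^2 - 8.172*k + 0.8988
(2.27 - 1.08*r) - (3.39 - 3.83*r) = 2.75*r - 1.12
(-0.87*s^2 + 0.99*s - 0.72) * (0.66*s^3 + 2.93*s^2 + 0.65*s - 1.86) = -0.5742*s^5 - 1.8957*s^4 + 1.86*s^3 + 0.1521*s^2 - 2.3094*s + 1.3392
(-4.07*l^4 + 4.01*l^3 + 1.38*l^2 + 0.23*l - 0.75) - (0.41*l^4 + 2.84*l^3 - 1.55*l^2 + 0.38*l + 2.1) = -4.48*l^4 + 1.17*l^3 + 2.93*l^2 - 0.15*l - 2.85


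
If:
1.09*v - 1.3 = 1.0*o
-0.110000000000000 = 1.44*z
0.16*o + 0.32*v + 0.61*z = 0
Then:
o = -0.74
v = 0.51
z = -0.08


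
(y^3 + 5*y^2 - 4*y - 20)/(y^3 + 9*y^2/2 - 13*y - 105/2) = 2*(y^2 - 4)/(2*y^2 - y - 21)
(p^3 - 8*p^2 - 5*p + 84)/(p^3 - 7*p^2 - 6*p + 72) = (p - 7)/(p - 6)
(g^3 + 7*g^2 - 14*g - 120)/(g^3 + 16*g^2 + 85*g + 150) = (g - 4)/(g + 5)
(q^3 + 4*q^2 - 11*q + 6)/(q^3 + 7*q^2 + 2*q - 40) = (q^3 + 4*q^2 - 11*q + 6)/(q^3 + 7*q^2 + 2*q - 40)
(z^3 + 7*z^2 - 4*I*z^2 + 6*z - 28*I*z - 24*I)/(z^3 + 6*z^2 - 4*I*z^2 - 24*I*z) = (z + 1)/z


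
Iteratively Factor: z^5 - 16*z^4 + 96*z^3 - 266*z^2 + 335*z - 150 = (z - 5)*(z^4 - 11*z^3 + 41*z^2 - 61*z + 30) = (z - 5)^2*(z^3 - 6*z^2 + 11*z - 6) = (z - 5)^2*(z - 2)*(z^2 - 4*z + 3) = (z - 5)^2*(z - 2)*(z - 1)*(z - 3)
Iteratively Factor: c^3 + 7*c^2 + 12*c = (c + 4)*(c^2 + 3*c) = c*(c + 4)*(c + 3)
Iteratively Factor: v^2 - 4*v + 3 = (v - 1)*(v - 3)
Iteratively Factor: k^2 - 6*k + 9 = (k - 3)*(k - 3)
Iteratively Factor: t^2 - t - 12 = (t - 4)*(t + 3)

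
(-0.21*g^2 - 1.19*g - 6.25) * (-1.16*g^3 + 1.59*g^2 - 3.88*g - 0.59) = 0.2436*g^5 + 1.0465*g^4 + 6.1727*g^3 - 5.1964*g^2 + 24.9521*g + 3.6875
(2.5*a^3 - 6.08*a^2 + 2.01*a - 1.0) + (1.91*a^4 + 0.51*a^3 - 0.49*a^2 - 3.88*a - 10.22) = 1.91*a^4 + 3.01*a^3 - 6.57*a^2 - 1.87*a - 11.22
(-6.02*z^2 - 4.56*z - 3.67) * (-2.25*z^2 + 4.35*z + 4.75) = 13.545*z^4 - 15.927*z^3 - 40.1735*z^2 - 37.6245*z - 17.4325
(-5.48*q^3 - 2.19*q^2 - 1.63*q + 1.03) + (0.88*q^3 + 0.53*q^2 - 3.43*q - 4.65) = -4.6*q^3 - 1.66*q^2 - 5.06*q - 3.62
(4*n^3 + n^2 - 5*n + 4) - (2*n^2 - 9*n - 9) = 4*n^3 - n^2 + 4*n + 13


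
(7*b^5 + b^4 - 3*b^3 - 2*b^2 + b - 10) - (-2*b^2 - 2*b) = 7*b^5 + b^4 - 3*b^3 + 3*b - 10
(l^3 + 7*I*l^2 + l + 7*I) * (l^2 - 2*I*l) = l^5 + 5*I*l^4 + 15*l^3 + 5*I*l^2 + 14*l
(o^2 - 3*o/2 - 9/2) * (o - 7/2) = o^3 - 5*o^2 + 3*o/4 + 63/4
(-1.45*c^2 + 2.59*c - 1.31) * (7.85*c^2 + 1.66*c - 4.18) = -11.3825*c^4 + 17.9245*c^3 + 0.0768999999999984*c^2 - 13.0008*c + 5.4758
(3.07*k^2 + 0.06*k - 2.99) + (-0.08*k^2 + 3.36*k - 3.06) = 2.99*k^2 + 3.42*k - 6.05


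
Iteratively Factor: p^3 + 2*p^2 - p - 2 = (p + 2)*(p^2 - 1) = (p + 1)*(p + 2)*(p - 1)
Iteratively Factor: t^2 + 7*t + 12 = (t + 3)*(t + 4)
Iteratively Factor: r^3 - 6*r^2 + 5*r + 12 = (r - 4)*(r^2 - 2*r - 3) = (r - 4)*(r + 1)*(r - 3)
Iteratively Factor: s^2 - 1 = (s - 1)*(s + 1)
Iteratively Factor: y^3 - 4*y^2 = (y - 4)*(y^2) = y*(y - 4)*(y)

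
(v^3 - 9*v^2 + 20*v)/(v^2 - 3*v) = (v^2 - 9*v + 20)/(v - 3)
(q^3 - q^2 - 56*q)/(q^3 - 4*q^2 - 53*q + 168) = q/(q - 3)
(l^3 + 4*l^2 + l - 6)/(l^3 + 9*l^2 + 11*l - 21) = (l + 2)/(l + 7)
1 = 1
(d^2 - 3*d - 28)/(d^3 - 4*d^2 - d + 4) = (d^2 - 3*d - 28)/(d^3 - 4*d^2 - d + 4)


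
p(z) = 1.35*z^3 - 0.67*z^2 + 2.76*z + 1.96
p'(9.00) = 318.75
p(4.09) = 94.40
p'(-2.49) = 31.21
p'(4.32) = 72.55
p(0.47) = 3.25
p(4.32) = 110.22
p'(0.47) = 3.02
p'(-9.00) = 342.87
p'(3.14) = 38.48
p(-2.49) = -29.91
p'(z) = 4.05*z^2 - 1.34*z + 2.76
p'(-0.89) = 7.16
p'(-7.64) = 249.39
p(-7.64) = -660.26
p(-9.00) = -1061.30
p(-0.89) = -1.98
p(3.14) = 45.82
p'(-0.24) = 3.31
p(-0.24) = 1.24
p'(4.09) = 65.03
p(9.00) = 956.68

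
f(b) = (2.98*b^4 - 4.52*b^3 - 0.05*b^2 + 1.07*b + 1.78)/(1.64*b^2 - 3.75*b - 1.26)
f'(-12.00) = -42.27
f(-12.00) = 248.61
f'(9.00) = 33.81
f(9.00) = 166.25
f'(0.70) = 0.76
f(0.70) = -0.54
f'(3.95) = 9.07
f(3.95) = 47.51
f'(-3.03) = -9.96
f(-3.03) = 14.91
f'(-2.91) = -9.54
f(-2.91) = 13.73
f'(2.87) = -140.89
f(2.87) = 67.14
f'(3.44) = -3.13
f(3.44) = 45.39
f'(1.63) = -6.33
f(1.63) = -1.61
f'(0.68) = 0.78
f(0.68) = -0.56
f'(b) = (3.75 - 3.28*b)*(2.98*b^4 - 4.52*b^3 - 0.05*b^2 + 1.07*b + 1.78)/(1.64*b^2 - 3.75*b - 1.26)^2 + (11.92*b^3 - 13.56*b^2 - 0.1*b + 1.07)/(1.64*b^2 - 3.75*b - 1.26)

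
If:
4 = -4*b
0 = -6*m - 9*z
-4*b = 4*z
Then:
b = -1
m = -3/2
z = 1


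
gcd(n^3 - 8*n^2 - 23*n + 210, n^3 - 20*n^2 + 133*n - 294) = n^2 - 13*n + 42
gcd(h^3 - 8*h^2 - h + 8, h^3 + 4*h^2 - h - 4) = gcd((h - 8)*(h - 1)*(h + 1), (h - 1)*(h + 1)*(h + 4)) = h^2 - 1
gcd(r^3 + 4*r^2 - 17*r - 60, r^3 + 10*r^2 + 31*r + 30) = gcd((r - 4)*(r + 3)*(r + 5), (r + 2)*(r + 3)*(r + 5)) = r^2 + 8*r + 15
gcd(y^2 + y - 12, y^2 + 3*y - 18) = y - 3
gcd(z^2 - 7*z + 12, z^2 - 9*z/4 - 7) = z - 4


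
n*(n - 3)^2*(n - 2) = n^4 - 8*n^3 + 21*n^2 - 18*n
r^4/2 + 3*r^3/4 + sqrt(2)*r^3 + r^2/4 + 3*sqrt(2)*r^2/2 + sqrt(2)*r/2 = r*(r/2 + 1/2)*(r + 1/2)*(r + 2*sqrt(2))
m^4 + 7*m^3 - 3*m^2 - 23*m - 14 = (m - 2)*(m + 1)^2*(m + 7)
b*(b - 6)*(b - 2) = b^3 - 8*b^2 + 12*b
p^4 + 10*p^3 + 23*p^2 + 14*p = p*(p + 1)*(p + 2)*(p + 7)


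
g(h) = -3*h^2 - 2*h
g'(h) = -6*h - 2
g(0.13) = -0.31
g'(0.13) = -2.78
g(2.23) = -19.38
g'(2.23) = -15.38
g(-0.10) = 0.17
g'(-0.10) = -1.40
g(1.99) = -15.86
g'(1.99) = -13.94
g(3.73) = -49.20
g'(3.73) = -24.38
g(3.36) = -40.59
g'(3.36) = -22.16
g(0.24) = -0.65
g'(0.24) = -3.44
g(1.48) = -9.53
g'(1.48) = -10.88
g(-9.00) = -225.00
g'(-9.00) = 52.00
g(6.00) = -120.00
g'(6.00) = -38.00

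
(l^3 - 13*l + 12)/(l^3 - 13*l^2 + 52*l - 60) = (l^3 - 13*l + 12)/(l^3 - 13*l^2 + 52*l - 60)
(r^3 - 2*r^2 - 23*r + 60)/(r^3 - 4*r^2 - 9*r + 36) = (r + 5)/(r + 3)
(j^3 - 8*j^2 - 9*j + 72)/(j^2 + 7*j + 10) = (j^3 - 8*j^2 - 9*j + 72)/(j^2 + 7*j + 10)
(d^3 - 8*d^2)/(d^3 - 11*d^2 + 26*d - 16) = d^2/(d^2 - 3*d + 2)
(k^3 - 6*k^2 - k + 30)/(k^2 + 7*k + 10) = (k^2 - 8*k + 15)/(k + 5)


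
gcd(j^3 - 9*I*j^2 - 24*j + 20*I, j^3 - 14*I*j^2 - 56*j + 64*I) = j - 2*I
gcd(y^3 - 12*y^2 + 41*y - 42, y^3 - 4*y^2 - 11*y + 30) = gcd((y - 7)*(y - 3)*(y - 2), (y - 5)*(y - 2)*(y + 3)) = y - 2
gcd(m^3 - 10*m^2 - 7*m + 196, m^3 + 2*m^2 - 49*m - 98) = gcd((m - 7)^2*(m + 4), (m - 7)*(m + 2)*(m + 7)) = m - 7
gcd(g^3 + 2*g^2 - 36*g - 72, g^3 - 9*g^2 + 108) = g - 6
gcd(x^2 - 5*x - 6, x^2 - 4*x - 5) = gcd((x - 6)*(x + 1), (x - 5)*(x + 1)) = x + 1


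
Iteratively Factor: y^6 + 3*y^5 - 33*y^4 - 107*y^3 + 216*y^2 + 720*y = (y + 4)*(y^5 - y^4 - 29*y^3 + 9*y^2 + 180*y) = (y + 4)^2*(y^4 - 5*y^3 - 9*y^2 + 45*y) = (y - 3)*(y + 4)^2*(y^3 - 2*y^2 - 15*y) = (y - 5)*(y - 3)*(y + 4)^2*(y^2 + 3*y) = (y - 5)*(y - 3)*(y + 3)*(y + 4)^2*(y)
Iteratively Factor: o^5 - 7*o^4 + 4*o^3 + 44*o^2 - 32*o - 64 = (o + 2)*(o^4 - 9*o^3 + 22*o^2 - 32) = (o - 2)*(o + 2)*(o^3 - 7*o^2 + 8*o + 16) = (o - 4)*(o - 2)*(o + 2)*(o^2 - 3*o - 4) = (o - 4)*(o - 2)*(o + 1)*(o + 2)*(o - 4)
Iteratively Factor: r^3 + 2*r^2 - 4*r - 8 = (r - 2)*(r^2 + 4*r + 4) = (r - 2)*(r + 2)*(r + 2)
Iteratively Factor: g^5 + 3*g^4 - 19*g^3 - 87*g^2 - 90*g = (g + 3)*(g^4 - 19*g^2 - 30*g) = (g + 3)^2*(g^3 - 3*g^2 - 10*g) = g*(g + 3)^2*(g^2 - 3*g - 10) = g*(g - 5)*(g + 3)^2*(g + 2)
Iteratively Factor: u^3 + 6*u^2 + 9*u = (u + 3)*(u^2 + 3*u) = u*(u + 3)*(u + 3)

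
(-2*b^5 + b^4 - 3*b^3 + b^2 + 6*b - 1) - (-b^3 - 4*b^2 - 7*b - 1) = -2*b^5 + b^4 - 2*b^3 + 5*b^2 + 13*b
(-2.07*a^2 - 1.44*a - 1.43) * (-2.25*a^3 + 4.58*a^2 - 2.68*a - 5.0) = 4.6575*a^5 - 6.2406*a^4 + 2.1699*a^3 + 7.6598*a^2 + 11.0324*a + 7.15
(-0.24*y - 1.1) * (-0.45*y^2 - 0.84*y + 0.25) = 0.108*y^3 + 0.6966*y^2 + 0.864*y - 0.275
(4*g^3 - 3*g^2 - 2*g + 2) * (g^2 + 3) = 4*g^5 - 3*g^4 + 10*g^3 - 7*g^2 - 6*g + 6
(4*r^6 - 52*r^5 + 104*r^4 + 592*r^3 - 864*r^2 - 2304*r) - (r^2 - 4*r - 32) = 4*r^6 - 52*r^5 + 104*r^4 + 592*r^3 - 865*r^2 - 2300*r + 32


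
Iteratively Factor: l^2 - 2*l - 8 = (l + 2)*(l - 4)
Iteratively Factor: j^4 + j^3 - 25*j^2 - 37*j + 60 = (j + 4)*(j^3 - 3*j^2 - 13*j + 15) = (j - 5)*(j + 4)*(j^2 + 2*j - 3) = (j - 5)*(j - 1)*(j + 4)*(j + 3)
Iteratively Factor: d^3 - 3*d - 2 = (d + 1)*(d^2 - d - 2) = (d + 1)^2*(d - 2)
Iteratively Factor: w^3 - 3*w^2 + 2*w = (w - 2)*(w^2 - w) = w*(w - 2)*(w - 1)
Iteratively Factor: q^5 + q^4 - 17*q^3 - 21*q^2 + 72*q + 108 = (q - 3)*(q^4 + 4*q^3 - 5*q^2 - 36*q - 36) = (q - 3)*(q + 2)*(q^3 + 2*q^2 - 9*q - 18) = (q - 3)*(q + 2)*(q + 3)*(q^2 - q - 6) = (q - 3)^2*(q + 2)*(q + 3)*(q + 2)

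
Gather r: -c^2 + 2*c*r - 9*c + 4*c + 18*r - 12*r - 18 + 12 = -c^2 - 5*c + r*(2*c + 6) - 6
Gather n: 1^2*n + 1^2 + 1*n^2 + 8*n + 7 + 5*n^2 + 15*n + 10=6*n^2 + 24*n + 18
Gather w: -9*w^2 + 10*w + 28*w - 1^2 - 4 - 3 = -9*w^2 + 38*w - 8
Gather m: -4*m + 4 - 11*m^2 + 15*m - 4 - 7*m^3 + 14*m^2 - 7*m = -7*m^3 + 3*m^2 + 4*m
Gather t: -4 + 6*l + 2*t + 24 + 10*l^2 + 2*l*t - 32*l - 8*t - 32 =10*l^2 - 26*l + t*(2*l - 6) - 12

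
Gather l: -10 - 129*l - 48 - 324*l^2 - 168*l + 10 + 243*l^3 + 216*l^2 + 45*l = 243*l^3 - 108*l^2 - 252*l - 48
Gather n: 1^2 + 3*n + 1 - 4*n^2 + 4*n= -4*n^2 + 7*n + 2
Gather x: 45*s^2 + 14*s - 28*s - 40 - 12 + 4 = 45*s^2 - 14*s - 48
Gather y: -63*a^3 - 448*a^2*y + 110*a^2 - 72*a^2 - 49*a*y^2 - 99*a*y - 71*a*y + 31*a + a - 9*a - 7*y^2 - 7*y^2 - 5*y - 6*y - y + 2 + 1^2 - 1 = -63*a^3 + 38*a^2 + 23*a + y^2*(-49*a - 14) + y*(-448*a^2 - 170*a - 12) + 2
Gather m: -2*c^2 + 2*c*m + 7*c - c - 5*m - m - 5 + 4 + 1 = -2*c^2 + 6*c + m*(2*c - 6)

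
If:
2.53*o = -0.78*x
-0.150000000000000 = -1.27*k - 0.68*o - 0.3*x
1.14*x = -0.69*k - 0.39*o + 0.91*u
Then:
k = 0.118110236220472 - 0.0711462450592885*x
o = -0.308300395256917*x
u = 1.06667245797681*x + 0.0895561131781604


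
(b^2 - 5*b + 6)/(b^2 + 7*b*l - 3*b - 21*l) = (b - 2)/(b + 7*l)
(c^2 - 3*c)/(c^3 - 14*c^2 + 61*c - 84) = c/(c^2 - 11*c + 28)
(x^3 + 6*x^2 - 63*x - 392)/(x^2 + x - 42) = (x^2 - x - 56)/(x - 6)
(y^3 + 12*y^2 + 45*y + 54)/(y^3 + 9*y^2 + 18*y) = (y + 3)/y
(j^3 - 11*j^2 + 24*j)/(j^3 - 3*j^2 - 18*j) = (-j^2 + 11*j - 24)/(-j^2 + 3*j + 18)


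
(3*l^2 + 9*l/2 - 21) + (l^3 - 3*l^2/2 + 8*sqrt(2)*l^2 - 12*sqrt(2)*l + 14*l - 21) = l^3 + 3*l^2/2 + 8*sqrt(2)*l^2 - 12*sqrt(2)*l + 37*l/2 - 42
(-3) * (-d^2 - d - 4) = 3*d^2 + 3*d + 12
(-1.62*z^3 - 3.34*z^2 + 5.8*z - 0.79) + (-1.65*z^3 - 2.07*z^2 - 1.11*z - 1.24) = -3.27*z^3 - 5.41*z^2 + 4.69*z - 2.03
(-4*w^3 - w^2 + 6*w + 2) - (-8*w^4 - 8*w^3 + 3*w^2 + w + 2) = 8*w^4 + 4*w^3 - 4*w^2 + 5*w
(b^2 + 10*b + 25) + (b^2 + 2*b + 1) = 2*b^2 + 12*b + 26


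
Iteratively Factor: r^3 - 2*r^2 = (r - 2)*(r^2) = r*(r - 2)*(r)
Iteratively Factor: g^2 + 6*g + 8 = (g + 4)*(g + 2)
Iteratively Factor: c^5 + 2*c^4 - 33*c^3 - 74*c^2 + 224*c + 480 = (c - 3)*(c^4 + 5*c^3 - 18*c^2 - 128*c - 160) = (c - 5)*(c - 3)*(c^3 + 10*c^2 + 32*c + 32) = (c - 5)*(c - 3)*(c + 4)*(c^2 + 6*c + 8) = (c - 5)*(c - 3)*(c + 2)*(c + 4)*(c + 4)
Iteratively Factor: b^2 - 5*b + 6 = (b - 2)*(b - 3)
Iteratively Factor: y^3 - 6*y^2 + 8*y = (y)*(y^2 - 6*y + 8) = y*(y - 2)*(y - 4)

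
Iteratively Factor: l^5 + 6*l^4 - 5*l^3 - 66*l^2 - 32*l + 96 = (l - 1)*(l^4 + 7*l^3 + 2*l^2 - 64*l - 96) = (l - 1)*(l + 4)*(l^3 + 3*l^2 - 10*l - 24) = (l - 3)*(l - 1)*(l + 4)*(l^2 + 6*l + 8) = (l - 3)*(l - 1)*(l + 4)^2*(l + 2)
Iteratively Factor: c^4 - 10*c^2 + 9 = (c - 1)*(c^3 + c^2 - 9*c - 9) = (c - 1)*(c + 1)*(c^2 - 9) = (c - 3)*(c - 1)*(c + 1)*(c + 3)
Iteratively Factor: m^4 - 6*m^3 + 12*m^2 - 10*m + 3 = (m - 1)*(m^3 - 5*m^2 + 7*m - 3) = (m - 3)*(m - 1)*(m^2 - 2*m + 1) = (m - 3)*(m - 1)^2*(m - 1)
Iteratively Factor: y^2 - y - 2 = (y + 1)*(y - 2)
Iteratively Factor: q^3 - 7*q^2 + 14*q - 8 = (q - 1)*(q^2 - 6*q + 8) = (q - 2)*(q - 1)*(q - 4)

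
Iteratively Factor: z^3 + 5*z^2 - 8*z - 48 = (z + 4)*(z^2 + z - 12) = (z + 4)^2*(z - 3)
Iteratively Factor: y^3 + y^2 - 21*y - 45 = (y - 5)*(y^2 + 6*y + 9) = (y - 5)*(y + 3)*(y + 3)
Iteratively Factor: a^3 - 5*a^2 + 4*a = (a - 4)*(a^2 - a) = (a - 4)*(a - 1)*(a)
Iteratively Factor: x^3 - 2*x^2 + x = (x - 1)*(x^2 - x) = (x - 1)^2*(x)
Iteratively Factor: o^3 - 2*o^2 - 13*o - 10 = (o + 1)*(o^2 - 3*o - 10) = (o - 5)*(o + 1)*(o + 2)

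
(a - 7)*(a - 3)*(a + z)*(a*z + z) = a^4*z + a^3*z^2 - 9*a^3*z - 9*a^2*z^2 + 11*a^2*z + 11*a*z^2 + 21*a*z + 21*z^2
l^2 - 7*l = l*(l - 7)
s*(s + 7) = s^2 + 7*s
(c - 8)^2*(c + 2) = c^3 - 14*c^2 + 32*c + 128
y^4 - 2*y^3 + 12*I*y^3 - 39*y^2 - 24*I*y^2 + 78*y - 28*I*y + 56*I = (y - 2)*(y + I)*(y + 4*I)*(y + 7*I)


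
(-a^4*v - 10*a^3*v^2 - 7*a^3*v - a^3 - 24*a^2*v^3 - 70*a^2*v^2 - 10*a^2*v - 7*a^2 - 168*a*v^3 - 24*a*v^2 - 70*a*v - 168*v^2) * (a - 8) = -a^5*v - 10*a^4*v^2 + a^4*v - a^4 - 24*a^3*v^3 + 10*a^3*v^2 + 46*a^3*v + a^3 + 24*a^2*v^3 + 536*a^2*v^2 + 10*a^2*v + 56*a^2 + 1344*a*v^3 + 24*a*v^2 + 560*a*v + 1344*v^2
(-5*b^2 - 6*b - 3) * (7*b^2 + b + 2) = -35*b^4 - 47*b^3 - 37*b^2 - 15*b - 6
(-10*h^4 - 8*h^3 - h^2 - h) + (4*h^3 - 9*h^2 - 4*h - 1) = -10*h^4 - 4*h^3 - 10*h^2 - 5*h - 1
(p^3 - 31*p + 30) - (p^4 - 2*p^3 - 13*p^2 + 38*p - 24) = -p^4 + 3*p^3 + 13*p^2 - 69*p + 54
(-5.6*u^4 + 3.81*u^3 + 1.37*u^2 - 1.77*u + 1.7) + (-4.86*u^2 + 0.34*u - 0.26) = -5.6*u^4 + 3.81*u^3 - 3.49*u^2 - 1.43*u + 1.44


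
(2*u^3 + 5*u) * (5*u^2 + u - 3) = 10*u^5 + 2*u^4 + 19*u^3 + 5*u^2 - 15*u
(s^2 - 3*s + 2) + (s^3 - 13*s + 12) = s^3 + s^2 - 16*s + 14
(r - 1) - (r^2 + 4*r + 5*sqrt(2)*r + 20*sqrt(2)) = -r^2 - 5*sqrt(2)*r - 3*r - 20*sqrt(2) - 1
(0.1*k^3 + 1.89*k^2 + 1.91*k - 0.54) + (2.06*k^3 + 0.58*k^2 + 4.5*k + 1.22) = 2.16*k^3 + 2.47*k^2 + 6.41*k + 0.68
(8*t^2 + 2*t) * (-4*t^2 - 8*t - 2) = -32*t^4 - 72*t^3 - 32*t^2 - 4*t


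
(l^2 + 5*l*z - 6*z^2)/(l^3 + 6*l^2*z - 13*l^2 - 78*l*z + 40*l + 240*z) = (l - z)/(l^2 - 13*l + 40)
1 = 1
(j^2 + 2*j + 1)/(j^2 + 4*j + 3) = (j + 1)/(j + 3)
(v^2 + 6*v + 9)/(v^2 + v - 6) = (v + 3)/(v - 2)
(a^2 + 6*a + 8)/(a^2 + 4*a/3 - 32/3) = 3*(a + 2)/(3*a - 8)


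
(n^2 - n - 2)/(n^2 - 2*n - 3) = (n - 2)/(n - 3)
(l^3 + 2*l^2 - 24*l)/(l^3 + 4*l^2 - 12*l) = (l - 4)/(l - 2)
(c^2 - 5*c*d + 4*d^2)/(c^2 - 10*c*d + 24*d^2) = (c - d)/(c - 6*d)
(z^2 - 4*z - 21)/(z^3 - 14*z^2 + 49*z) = (z + 3)/(z*(z - 7))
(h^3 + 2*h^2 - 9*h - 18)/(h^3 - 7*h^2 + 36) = (h + 3)/(h - 6)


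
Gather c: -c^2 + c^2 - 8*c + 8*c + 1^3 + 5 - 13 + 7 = 0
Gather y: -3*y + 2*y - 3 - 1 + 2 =-y - 2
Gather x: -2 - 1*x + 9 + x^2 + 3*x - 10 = x^2 + 2*x - 3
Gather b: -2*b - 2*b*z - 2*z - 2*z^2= b*(-2*z - 2) - 2*z^2 - 2*z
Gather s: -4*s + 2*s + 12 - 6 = 6 - 2*s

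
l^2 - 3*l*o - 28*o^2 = (l - 7*o)*(l + 4*o)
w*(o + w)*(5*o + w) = 5*o^2*w + 6*o*w^2 + w^3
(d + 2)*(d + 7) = d^2 + 9*d + 14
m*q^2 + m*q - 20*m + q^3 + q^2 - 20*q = (m + q)*(q - 4)*(q + 5)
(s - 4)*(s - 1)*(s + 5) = s^3 - 21*s + 20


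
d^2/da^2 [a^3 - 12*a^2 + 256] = 6*a - 24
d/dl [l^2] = 2*l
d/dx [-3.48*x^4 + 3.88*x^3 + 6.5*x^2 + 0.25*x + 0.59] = -13.92*x^3 + 11.64*x^2 + 13.0*x + 0.25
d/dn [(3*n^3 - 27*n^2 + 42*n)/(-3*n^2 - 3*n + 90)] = (-n^4 - 2*n^3 + 113*n^2 - 540*n + 420)/(n^4 + 2*n^3 - 59*n^2 - 60*n + 900)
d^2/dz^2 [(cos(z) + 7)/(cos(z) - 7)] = 14*(sin(z)^2 - 7*cos(z) + 1)/(cos(z) - 7)^3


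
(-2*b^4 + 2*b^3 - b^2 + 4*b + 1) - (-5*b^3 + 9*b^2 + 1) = -2*b^4 + 7*b^3 - 10*b^2 + 4*b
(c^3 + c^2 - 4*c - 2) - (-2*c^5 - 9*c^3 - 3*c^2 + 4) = 2*c^5 + 10*c^3 + 4*c^2 - 4*c - 6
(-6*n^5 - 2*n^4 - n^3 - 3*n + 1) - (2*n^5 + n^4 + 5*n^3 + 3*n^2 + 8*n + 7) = -8*n^5 - 3*n^4 - 6*n^3 - 3*n^2 - 11*n - 6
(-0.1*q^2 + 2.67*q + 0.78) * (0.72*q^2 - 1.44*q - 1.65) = -0.072*q^4 + 2.0664*q^3 - 3.1182*q^2 - 5.5287*q - 1.287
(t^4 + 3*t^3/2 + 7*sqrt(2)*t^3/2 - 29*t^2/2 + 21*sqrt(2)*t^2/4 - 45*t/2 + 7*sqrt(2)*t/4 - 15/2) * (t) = t^5 + 3*t^4/2 + 7*sqrt(2)*t^4/2 - 29*t^3/2 + 21*sqrt(2)*t^3/4 - 45*t^2/2 + 7*sqrt(2)*t^2/4 - 15*t/2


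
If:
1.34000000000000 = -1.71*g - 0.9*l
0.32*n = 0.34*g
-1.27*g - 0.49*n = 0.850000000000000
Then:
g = -0.47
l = -0.59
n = -0.50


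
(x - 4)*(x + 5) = x^2 + x - 20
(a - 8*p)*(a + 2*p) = a^2 - 6*a*p - 16*p^2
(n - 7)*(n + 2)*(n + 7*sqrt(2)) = n^3 - 5*n^2 + 7*sqrt(2)*n^2 - 35*sqrt(2)*n - 14*n - 98*sqrt(2)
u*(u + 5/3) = u^2 + 5*u/3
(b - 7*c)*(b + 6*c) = b^2 - b*c - 42*c^2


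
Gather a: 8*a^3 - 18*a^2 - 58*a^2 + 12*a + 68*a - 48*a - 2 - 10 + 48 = 8*a^3 - 76*a^2 + 32*a + 36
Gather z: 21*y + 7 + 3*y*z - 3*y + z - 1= 18*y + z*(3*y + 1) + 6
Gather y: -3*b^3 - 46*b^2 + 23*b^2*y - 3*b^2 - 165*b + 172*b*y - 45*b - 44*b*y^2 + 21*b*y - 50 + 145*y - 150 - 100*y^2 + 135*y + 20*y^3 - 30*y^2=-3*b^3 - 49*b^2 - 210*b + 20*y^3 + y^2*(-44*b - 130) + y*(23*b^2 + 193*b + 280) - 200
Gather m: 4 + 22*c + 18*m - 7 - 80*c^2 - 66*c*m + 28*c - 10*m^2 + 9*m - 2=-80*c^2 + 50*c - 10*m^2 + m*(27 - 66*c) - 5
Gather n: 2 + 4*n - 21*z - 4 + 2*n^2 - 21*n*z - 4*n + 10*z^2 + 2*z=2*n^2 - 21*n*z + 10*z^2 - 19*z - 2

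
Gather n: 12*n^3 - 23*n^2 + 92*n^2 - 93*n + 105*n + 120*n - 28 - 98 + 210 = 12*n^3 + 69*n^2 + 132*n + 84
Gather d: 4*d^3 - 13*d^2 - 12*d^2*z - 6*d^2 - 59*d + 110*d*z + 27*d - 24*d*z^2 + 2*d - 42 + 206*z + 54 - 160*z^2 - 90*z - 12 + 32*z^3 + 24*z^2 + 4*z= 4*d^3 + d^2*(-12*z - 19) + d*(-24*z^2 + 110*z - 30) + 32*z^3 - 136*z^2 + 120*z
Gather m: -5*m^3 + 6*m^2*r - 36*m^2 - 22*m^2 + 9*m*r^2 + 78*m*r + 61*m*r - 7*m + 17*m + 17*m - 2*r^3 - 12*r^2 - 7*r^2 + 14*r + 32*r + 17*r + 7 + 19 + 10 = -5*m^3 + m^2*(6*r - 58) + m*(9*r^2 + 139*r + 27) - 2*r^3 - 19*r^2 + 63*r + 36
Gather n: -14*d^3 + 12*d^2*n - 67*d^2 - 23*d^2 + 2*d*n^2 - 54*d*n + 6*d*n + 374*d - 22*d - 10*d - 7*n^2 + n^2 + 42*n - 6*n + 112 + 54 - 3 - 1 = -14*d^3 - 90*d^2 + 342*d + n^2*(2*d - 6) + n*(12*d^2 - 48*d + 36) + 162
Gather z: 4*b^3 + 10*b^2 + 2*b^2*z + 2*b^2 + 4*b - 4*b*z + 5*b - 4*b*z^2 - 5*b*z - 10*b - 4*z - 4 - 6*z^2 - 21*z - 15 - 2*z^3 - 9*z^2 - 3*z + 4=4*b^3 + 12*b^2 - b - 2*z^3 + z^2*(-4*b - 15) + z*(2*b^2 - 9*b - 28) - 15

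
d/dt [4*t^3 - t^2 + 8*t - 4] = 12*t^2 - 2*t + 8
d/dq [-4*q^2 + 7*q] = 7 - 8*q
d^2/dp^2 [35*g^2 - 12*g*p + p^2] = 2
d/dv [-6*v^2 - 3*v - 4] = -12*v - 3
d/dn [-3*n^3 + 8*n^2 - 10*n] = -9*n^2 + 16*n - 10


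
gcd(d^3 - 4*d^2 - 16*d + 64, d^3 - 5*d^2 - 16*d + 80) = d^2 - 16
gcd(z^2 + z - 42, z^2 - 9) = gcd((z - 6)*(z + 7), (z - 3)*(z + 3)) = 1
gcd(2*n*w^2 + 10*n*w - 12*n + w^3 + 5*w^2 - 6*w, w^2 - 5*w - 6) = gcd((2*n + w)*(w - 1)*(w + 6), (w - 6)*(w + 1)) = 1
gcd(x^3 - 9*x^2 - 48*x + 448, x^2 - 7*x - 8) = x - 8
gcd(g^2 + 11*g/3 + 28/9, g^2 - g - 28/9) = g + 4/3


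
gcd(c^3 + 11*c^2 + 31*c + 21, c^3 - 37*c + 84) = c + 7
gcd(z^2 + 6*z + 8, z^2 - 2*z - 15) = 1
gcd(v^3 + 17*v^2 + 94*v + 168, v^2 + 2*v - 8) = v + 4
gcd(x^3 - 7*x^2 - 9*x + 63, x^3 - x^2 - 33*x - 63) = x^2 - 4*x - 21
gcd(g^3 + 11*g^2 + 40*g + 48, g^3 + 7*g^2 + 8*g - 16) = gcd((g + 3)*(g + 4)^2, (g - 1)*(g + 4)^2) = g^2 + 8*g + 16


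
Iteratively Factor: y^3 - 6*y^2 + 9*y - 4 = (y - 1)*(y^2 - 5*y + 4) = (y - 1)^2*(y - 4)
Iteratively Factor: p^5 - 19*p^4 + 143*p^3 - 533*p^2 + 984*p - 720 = (p - 3)*(p^4 - 16*p^3 + 95*p^2 - 248*p + 240) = (p - 4)*(p - 3)*(p^3 - 12*p^2 + 47*p - 60) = (p - 4)*(p - 3)^2*(p^2 - 9*p + 20) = (p - 5)*(p - 4)*(p - 3)^2*(p - 4)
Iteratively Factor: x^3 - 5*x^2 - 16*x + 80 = (x - 5)*(x^2 - 16) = (x - 5)*(x + 4)*(x - 4)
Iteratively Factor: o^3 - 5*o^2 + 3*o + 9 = (o - 3)*(o^2 - 2*o - 3) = (o - 3)*(o + 1)*(o - 3)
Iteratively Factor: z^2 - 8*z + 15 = (z - 5)*(z - 3)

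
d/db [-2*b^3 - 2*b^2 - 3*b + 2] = -6*b^2 - 4*b - 3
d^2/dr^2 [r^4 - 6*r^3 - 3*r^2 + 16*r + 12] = 12*r^2 - 36*r - 6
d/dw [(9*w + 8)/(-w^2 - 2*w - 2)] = (9*w^2 + 16*w - 2)/(w^4 + 4*w^3 + 8*w^2 + 8*w + 4)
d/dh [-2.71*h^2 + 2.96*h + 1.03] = 2.96 - 5.42*h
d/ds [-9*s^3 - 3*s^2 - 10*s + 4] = -27*s^2 - 6*s - 10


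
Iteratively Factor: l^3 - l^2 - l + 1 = (l - 1)*(l^2 - 1) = (l - 1)*(l + 1)*(l - 1)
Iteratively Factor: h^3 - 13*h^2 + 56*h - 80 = (h - 4)*(h^2 - 9*h + 20) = (h - 4)^2*(h - 5)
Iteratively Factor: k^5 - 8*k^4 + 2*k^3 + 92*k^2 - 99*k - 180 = (k + 1)*(k^4 - 9*k^3 + 11*k^2 + 81*k - 180) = (k - 3)*(k + 1)*(k^3 - 6*k^2 - 7*k + 60) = (k - 3)*(k + 1)*(k + 3)*(k^2 - 9*k + 20) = (k - 5)*(k - 3)*(k + 1)*(k + 3)*(k - 4)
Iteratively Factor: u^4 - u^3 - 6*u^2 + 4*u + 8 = (u - 2)*(u^3 + u^2 - 4*u - 4) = (u - 2)*(u + 2)*(u^2 - u - 2) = (u - 2)^2*(u + 2)*(u + 1)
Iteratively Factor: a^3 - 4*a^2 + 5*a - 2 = (a - 1)*(a^2 - 3*a + 2) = (a - 1)^2*(a - 2)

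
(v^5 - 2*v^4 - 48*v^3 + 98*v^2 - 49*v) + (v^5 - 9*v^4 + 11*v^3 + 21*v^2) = 2*v^5 - 11*v^4 - 37*v^3 + 119*v^2 - 49*v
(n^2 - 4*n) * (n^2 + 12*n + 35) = n^4 + 8*n^3 - 13*n^2 - 140*n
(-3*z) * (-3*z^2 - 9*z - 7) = 9*z^3 + 27*z^2 + 21*z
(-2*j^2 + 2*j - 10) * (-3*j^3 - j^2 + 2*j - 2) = 6*j^5 - 4*j^4 + 24*j^3 + 18*j^2 - 24*j + 20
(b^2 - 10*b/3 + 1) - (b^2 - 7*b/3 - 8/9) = 17/9 - b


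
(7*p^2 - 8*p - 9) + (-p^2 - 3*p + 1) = 6*p^2 - 11*p - 8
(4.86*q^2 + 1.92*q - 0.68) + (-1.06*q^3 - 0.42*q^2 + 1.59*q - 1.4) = -1.06*q^3 + 4.44*q^2 + 3.51*q - 2.08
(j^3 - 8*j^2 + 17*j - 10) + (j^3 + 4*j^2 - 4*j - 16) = 2*j^3 - 4*j^2 + 13*j - 26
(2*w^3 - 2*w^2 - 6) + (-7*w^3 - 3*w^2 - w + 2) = -5*w^3 - 5*w^2 - w - 4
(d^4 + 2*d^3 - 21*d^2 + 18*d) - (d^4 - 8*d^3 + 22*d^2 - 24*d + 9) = 10*d^3 - 43*d^2 + 42*d - 9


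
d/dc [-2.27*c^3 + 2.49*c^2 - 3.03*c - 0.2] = -6.81*c^2 + 4.98*c - 3.03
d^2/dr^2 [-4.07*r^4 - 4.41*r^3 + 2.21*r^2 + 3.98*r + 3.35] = -48.84*r^2 - 26.46*r + 4.42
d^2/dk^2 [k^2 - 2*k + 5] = 2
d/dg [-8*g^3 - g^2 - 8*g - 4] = -24*g^2 - 2*g - 8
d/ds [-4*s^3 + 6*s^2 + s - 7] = -12*s^2 + 12*s + 1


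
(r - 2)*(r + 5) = r^2 + 3*r - 10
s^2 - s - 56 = (s - 8)*(s + 7)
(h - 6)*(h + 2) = h^2 - 4*h - 12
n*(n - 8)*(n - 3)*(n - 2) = n^4 - 13*n^3 + 46*n^2 - 48*n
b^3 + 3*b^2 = b^2*(b + 3)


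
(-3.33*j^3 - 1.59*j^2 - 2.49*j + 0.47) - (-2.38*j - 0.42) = -3.33*j^3 - 1.59*j^2 - 0.11*j + 0.89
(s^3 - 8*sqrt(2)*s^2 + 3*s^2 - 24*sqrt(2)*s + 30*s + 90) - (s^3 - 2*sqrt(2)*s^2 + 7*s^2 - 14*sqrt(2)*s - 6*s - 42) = -6*sqrt(2)*s^2 - 4*s^2 - 10*sqrt(2)*s + 36*s + 132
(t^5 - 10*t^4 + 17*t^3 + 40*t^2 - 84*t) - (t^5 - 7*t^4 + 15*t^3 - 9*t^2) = -3*t^4 + 2*t^3 + 49*t^2 - 84*t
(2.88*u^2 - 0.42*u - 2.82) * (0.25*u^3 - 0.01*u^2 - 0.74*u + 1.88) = 0.72*u^5 - 0.1338*u^4 - 2.832*u^3 + 5.7534*u^2 + 1.2972*u - 5.3016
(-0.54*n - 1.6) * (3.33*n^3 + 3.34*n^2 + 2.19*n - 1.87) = -1.7982*n^4 - 7.1316*n^3 - 6.5266*n^2 - 2.4942*n + 2.992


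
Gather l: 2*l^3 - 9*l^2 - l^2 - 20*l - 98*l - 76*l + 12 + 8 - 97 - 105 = 2*l^3 - 10*l^2 - 194*l - 182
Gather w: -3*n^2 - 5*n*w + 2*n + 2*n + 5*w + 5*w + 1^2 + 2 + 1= -3*n^2 + 4*n + w*(10 - 5*n) + 4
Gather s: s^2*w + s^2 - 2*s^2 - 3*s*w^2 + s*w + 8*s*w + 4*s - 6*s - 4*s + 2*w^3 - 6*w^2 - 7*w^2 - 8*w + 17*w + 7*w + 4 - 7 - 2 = s^2*(w - 1) + s*(-3*w^2 + 9*w - 6) + 2*w^3 - 13*w^2 + 16*w - 5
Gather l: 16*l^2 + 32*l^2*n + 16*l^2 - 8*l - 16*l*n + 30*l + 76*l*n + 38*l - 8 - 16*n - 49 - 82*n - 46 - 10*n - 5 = l^2*(32*n + 32) + l*(60*n + 60) - 108*n - 108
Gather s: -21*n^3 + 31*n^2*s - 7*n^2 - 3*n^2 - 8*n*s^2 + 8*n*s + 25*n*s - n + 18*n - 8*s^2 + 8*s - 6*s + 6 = -21*n^3 - 10*n^2 + 17*n + s^2*(-8*n - 8) + s*(31*n^2 + 33*n + 2) + 6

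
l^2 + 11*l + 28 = (l + 4)*(l + 7)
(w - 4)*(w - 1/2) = w^2 - 9*w/2 + 2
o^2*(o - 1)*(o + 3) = o^4 + 2*o^3 - 3*o^2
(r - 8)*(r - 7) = r^2 - 15*r + 56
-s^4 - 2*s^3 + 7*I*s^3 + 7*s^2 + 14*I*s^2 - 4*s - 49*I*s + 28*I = (s + 4)*(s - 7*I)*(I*s - I)^2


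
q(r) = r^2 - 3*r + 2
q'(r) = 2*r - 3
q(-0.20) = 2.64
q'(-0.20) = -3.40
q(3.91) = 5.56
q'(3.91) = 4.82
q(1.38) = -0.24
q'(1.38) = -0.24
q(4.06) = 6.30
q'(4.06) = 5.12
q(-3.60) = 25.76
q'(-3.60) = -10.20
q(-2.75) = 17.81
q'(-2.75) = -8.50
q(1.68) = -0.22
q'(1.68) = 0.36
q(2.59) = 0.94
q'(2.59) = 2.18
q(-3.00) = 20.00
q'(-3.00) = -9.00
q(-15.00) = 272.00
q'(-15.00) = -33.00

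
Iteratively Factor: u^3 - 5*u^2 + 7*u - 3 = (u - 1)*(u^2 - 4*u + 3) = (u - 3)*(u - 1)*(u - 1)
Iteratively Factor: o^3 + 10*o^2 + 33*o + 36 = (o + 4)*(o^2 + 6*o + 9) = (o + 3)*(o + 4)*(o + 3)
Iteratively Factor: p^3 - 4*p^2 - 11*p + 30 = (p - 5)*(p^2 + p - 6) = (p - 5)*(p + 3)*(p - 2)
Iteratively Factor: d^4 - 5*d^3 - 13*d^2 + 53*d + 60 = (d + 3)*(d^3 - 8*d^2 + 11*d + 20) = (d + 1)*(d + 3)*(d^2 - 9*d + 20) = (d - 4)*(d + 1)*(d + 3)*(d - 5)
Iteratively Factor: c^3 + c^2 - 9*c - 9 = (c - 3)*(c^2 + 4*c + 3) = (c - 3)*(c + 3)*(c + 1)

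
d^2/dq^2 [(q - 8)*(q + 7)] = 2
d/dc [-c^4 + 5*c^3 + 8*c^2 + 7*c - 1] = -4*c^3 + 15*c^2 + 16*c + 7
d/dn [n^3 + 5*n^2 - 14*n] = 3*n^2 + 10*n - 14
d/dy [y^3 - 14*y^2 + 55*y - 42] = 3*y^2 - 28*y + 55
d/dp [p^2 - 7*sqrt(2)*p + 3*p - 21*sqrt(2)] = 2*p - 7*sqrt(2) + 3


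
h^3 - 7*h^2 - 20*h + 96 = (h - 8)*(h - 3)*(h + 4)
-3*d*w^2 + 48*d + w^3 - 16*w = (-3*d + w)*(w - 4)*(w + 4)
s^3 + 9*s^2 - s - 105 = (s - 3)*(s + 5)*(s + 7)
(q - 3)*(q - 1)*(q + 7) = q^3 + 3*q^2 - 25*q + 21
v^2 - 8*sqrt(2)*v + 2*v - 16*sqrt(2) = (v + 2)*(v - 8*sqrt(2))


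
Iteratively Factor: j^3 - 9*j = (j + 3)*(j^2 - 3*j) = j*(j + 3)*(j - 3)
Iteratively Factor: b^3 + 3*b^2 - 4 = (b - 1)*(b^2 + 4*b + 4) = (b - 1)*(b + 2)*(b + 2)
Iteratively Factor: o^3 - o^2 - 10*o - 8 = (o + 1)*(o^2 - 2*o - 8) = (o + 1)*(o + 2)*(o - 4)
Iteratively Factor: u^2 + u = (u)*(u + 1)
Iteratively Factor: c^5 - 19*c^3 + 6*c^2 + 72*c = (c + 4)*(c^4 - 4*c^3 - 3*c^2 + 18*c) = (c - 3)*(c + 4)*(c^3 - c^2 - 6*c) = (c - 3)^2*(c + 4)*(c^2 + 2*c) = c*(c - 3)^2*(c + 4)*(c + 2)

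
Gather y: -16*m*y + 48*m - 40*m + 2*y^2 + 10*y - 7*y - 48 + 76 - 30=8*m + 2*y^2 + y*(3 - 16*m) - 2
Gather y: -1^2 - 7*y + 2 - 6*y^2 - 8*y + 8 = -6*y^2 - 15*y + 9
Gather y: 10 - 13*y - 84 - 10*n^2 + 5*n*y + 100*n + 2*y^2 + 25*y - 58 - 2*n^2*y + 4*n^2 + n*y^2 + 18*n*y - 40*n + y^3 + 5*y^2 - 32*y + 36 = -6*n^2 + 60*n + y^3 + y^2*(n + 7) + y*(-2*n^2 + 23*n - 20) - 96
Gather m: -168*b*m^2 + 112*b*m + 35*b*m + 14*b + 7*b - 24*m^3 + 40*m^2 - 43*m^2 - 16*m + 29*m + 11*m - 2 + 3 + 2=21*b - 24*m^3 + m^2*(-168*b - 3) + m*(147*b + 24) + 3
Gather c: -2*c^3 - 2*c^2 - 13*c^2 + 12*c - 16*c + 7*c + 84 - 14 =-2*c^3 - 15*c^2 + 3*c + 70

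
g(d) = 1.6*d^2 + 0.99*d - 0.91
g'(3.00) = 10.59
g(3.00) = 16.46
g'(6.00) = 20.19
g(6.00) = 62.63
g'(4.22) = 14.49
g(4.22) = 31.76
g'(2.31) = 8.38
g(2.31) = 9.91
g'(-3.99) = -11.78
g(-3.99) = 20.61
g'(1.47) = 5.69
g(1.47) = 4.00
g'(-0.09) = 0.70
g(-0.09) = -0.99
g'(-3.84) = -11.30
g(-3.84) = 18.88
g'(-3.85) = -11.33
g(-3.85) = 18.99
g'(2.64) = 9.44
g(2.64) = 12.85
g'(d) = 3.2*d + 0.99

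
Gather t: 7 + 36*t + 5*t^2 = 5*t^2 + 36*t + 7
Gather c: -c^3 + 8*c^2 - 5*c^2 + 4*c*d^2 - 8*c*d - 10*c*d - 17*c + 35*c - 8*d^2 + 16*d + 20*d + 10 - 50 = -c^3 + 3*c^2 + c*(4*d^2 - 18*d + 18) - 8*d^2 + 36*d - 40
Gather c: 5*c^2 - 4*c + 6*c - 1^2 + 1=5*c^2 + 2*c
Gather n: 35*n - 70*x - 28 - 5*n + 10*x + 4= 30*n - 60*x - 24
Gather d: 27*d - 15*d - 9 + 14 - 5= 12*d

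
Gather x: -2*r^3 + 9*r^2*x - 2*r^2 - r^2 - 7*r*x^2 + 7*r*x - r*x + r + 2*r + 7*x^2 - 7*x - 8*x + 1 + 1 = -2*r^3 - 3*r^2 + 3*r + x^2*(7 - 7*r) + x*(9*r^2 + 6*r - 15) + 2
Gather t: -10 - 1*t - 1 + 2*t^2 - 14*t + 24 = 2*t^2 - 15*t + 13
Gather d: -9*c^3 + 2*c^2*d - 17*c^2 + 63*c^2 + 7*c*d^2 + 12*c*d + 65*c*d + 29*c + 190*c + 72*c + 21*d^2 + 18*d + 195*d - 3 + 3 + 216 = -9*c^3 + 46*c^2 + 291*c + d^2*(7*c + 21) + d*(2*c^2 + 77*c + 213) + 216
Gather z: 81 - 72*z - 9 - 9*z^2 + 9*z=-9*z^2 - 63*z + 72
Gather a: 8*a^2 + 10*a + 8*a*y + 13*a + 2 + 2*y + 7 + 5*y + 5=8*a^2 + a*(8*y + 23) + 7*y + 14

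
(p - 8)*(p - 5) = p^2 - 13*p + 40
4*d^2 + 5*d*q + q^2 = (d + q)*(4*d + q)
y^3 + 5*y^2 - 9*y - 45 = (y - 3)*(y + 3)*(y + 5)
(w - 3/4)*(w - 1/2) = w^2 - 5*w/4 + 3/8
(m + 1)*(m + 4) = m^2 + 5*m + 4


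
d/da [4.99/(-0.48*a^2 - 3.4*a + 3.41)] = (4.7904*a + 16.966)/(0.48*a^2 + 3.4*a - 3.41)^2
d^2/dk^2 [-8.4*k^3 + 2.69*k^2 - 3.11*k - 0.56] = 5.38 - 50.4*k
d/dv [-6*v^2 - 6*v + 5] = -12*v - 6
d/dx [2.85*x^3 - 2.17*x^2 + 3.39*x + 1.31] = 8.55*x^2 - 4.34*x + 3.39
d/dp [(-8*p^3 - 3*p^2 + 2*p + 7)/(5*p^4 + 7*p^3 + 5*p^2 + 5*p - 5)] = (40*p^6 + 30*p^5 - 49*p^4 - 248*p^3 - 52*p^2 - 40*p - 45)/(25*p^8 + 70*p^7 + 99*p^6 + 120*p^5 + 45*p^4 - 20*p^3 - 25*p^2 - 50*p + 25)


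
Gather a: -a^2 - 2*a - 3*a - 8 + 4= -a^2 - 5*a - 4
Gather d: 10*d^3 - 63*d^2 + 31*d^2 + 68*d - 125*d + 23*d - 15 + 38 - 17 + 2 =10*d^3 - 32*d^2 - 34*d + 8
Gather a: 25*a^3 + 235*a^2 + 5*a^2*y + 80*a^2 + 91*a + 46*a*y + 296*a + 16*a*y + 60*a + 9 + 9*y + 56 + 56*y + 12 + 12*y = 25*a^3 + a^2*(5*y + 315) + a*(62*y + 447) + 77*y + 77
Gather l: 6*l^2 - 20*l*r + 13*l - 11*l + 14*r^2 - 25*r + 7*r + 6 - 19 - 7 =6*l^2 + l*(2 - 20*r) + 14*r^2 - 18*r - 20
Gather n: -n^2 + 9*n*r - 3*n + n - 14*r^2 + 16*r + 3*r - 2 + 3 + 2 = -n^2 + n*(9*r - 2) - 14*r^2 + 19*r + 3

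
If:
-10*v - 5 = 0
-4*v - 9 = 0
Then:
No Solution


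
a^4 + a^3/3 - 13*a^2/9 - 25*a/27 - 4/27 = (a - 4/3)*(a + 1/3)^2*(a + 1)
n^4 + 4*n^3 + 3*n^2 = n^2*(n + 1)*(n + 3)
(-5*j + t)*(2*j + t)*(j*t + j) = -10*j^3*t - 10*j^3 - 3*j^2*t^2 - 3*j^2*t + j*t^3 + j*t^2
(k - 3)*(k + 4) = k^2 + k - 12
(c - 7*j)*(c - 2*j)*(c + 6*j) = c^3 - 3*c^2*j - 40*c*j^2 + 84*j^3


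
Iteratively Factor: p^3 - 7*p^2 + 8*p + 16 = (p - 4)*(p^2 - 3*p - 4) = (p - 4)^2*(p + 1)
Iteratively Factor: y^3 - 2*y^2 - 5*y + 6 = (y - 1)*(y^2 - y - 6) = (y - 3)*(y - 1)*(y + 2)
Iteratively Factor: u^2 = (u)*(u)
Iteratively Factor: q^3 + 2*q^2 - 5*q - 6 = (q - 2)*(q^2 + 4*q + 3) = (q - 2)*(q + 1)*(q + 3)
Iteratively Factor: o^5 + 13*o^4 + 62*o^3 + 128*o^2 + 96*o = (o + 4)*(o^4 + 9*o^3 + 26*o^2 + 24*o) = (o + 4)^2*(o^3 + 5*o^2 + 6*o) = o*(o + 4)^2*(o^2 + 5*o + 6) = o*(o + 3)*(o + 4)^2*(o + 2)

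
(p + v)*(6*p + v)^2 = 36*p^3 + 48*p^2*v + 13*p*v^2 + v^3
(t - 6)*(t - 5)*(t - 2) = t^3 - 13*t^2 + 52*t - 60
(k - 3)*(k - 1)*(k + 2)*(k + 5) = k^4 + 3*k^3 - 15*k^2 - 19*k + 30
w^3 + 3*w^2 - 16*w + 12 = (w - 2)*(w - 1)*(w + 6)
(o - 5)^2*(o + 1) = o^3 - 9*o^2 + 15*o + 25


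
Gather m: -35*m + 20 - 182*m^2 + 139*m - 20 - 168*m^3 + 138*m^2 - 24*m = -168*m^3 - 44*m^2 + 80*m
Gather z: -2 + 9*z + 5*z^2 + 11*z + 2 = 5*z^2 + 20*z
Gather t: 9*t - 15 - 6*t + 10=3*t - 5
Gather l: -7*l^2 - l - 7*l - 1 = -7*l^2 - 8*l - 1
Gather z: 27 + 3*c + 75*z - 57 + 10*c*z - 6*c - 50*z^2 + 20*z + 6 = -3*c - 50*z^2 + z*(10*c + 95) - 24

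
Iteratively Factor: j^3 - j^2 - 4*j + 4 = (j - 2)*(j^2 + j - 2) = (j - 2)*(j + 2)*(j - 1)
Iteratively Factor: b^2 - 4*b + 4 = (b - 2)*(b - 2)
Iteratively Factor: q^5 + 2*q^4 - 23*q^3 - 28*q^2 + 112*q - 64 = (q + 4)*(q^4 - 2*q^3 - 15*q^2 + 32*q - 16) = (q + 4)^2*(q^3 - 6*q^2 + 9*q - 4) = (q - 1)*(q + 4)^2*(q^2 - 5*q + 4) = (q - 4)*(q - 1)*(q + 4)^2*(q - 1)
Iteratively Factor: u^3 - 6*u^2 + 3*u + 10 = (u + 1)*(u^2 - 7*u + 10) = (u - 2)*(u + 1)*(u - 5)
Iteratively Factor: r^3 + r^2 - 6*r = (r - 2)*(r^2 + 3*r) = r*(r - 2)*(r + 3)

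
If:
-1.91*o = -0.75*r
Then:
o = 0.392670157068063*r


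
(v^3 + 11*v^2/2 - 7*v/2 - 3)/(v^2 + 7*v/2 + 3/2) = (v^2 + 5*v - 6)/(v + 3)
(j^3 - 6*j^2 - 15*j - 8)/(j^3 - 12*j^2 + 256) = (j^2 + 2*j + 1)/(j^2 - 4*j - 32)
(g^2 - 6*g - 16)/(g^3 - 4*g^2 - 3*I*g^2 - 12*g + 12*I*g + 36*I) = (g - 8)/(g^2 - 3*g*(2 + I) + 18*I)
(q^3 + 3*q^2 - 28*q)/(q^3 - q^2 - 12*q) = (q + 7)/(q + 3)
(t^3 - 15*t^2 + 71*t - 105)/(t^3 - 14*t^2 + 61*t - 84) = (t - 5)/(t - 4)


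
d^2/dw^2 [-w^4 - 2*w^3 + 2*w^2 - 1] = -12*w^2 - 12*w + 4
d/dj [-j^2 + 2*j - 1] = 2 - 2*j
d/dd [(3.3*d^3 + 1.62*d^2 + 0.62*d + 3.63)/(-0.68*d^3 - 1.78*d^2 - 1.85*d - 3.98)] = (-4.7724*d^4 - 11.3668*d^3 - 33.8902*d^2 + 0.0275999999999996*d + 4.2479)/(0.4624*d^6 + 2.4208*d^5 + 5.6844*d^4 + 11.9988*d^3 + 17.5913*d^2 + 14.726*d + 15.8404)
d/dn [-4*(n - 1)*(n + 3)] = -8*n - 8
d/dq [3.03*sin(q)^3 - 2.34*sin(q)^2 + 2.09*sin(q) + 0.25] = (9.09*sin(q)^2 - 4.68*sin(q) + 2.09)*cos(q)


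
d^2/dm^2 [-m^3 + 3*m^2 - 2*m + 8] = 6 - 6*m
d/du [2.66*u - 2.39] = 2.66000000000000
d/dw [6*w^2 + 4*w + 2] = 12*w + 4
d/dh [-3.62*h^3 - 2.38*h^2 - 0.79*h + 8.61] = -10.86*h^2 - 4.76*h - 0.79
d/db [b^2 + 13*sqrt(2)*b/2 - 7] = 2*b + 13*sqrt(2)/2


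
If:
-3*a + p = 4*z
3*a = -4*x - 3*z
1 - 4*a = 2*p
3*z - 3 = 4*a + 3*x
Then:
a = -75/266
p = 283/266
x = -39/266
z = 127/266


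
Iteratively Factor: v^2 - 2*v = (v - 2)*(v)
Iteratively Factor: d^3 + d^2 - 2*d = (d + 2)*(d^2 - d) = (d - 1)*(d + 2)*(d)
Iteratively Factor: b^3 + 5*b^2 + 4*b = (b + 4)*(b^2 + b) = (b + 1)*(b + 4)*(b)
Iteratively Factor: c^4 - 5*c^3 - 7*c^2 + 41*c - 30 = (c - 1)*(c^3 - 4*c^2 - 11*c + 30) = (c - 2)*(c - 1)*(c^2 - 2*c - 15) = (c - 2)*(c - 1)*(c + 3)*(c - 5)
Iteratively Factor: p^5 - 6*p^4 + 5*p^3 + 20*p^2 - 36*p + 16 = (p - 4)*(p^4 - 2*p^3 - 3*p^2 + 8*p - 4) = (p - 4)*(p - 1)*(p^3 - p^2 - 4*p + 4) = (p - 4)*(p - 1)*(p + 2)*(p^2 - 3*p + 2) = (p - 4)*(p - 2)*(p - 1)*(p + 2)*(p - 1)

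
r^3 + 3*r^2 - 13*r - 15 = (r - 3)*(r + 1)*(r + 5)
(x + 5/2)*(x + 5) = x^2 + 15*x/2 + 25/2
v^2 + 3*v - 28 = (v - 4)*(v + 7)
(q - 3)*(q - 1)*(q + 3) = q^3 - q^2 - 9*q + 9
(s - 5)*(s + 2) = s^2 - 3*s - 10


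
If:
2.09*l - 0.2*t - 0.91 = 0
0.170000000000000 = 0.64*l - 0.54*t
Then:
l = 0.46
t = 0.23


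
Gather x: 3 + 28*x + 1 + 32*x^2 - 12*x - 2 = 32*x^2 + 16*x + 2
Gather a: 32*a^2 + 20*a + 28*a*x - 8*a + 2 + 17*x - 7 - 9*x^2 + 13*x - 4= 32*a^2 + a*(28*x + 12) - 9*x^2 + 30*x - 9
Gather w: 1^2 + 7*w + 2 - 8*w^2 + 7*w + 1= -8*w^2 + 14*w + 4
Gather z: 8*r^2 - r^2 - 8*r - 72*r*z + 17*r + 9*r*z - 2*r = 7*r^2 - 63*r*z + 7*r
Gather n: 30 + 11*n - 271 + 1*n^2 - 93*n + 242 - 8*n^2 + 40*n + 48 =-7*n^2 - 42*n + 49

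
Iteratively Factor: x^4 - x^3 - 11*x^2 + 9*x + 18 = (x - 2)*(x^3 + x^2 - 9*x - 9) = (x - 2)*(x + 1)*(x^2 - 9) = (x - 2)*(x + 1)*(x + 3)*(x - 3)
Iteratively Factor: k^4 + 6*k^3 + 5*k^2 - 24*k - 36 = (k + 3)*(k^3 + 3*k^2 - 4*k - 12) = (k - 2)*(k + 3)*(k^2 + 5*k + 6) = (k - 2)*(k + 2)*(k + 3)*(k + 3)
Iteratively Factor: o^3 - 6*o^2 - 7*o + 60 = (o - 5)*(o^2 - o - 12) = (o - 5)*(o + 3)*(o - 4)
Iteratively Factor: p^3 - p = (p - 1)*(p^2 + p) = p*(p - 1)*(p + 1)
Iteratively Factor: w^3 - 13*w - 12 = (w + 3)*(w^2 - 3*w - 4) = (w + 1)*(w + 3)*(w - 4)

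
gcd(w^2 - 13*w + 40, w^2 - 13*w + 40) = w^2 - 13*w + 40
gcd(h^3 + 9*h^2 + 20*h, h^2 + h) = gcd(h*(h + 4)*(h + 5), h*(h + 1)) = h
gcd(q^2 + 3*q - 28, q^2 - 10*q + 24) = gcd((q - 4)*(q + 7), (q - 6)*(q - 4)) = q - 4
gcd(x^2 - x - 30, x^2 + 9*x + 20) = x + 5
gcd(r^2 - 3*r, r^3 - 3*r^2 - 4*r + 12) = r - 3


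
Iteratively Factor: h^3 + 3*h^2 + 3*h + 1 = (h + 1)*(h^2 + 2*h + 1) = (h + 1)^2*(h + 1)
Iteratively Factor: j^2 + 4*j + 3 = (j + 3)*(j + 1)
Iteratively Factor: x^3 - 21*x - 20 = (x + 1)*(x^2 - x - 20) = (x + 1)*(x + 4)*(x - 5)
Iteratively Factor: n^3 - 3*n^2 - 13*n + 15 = (n - 5)*(n^2 + 2*n - 3) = (n - 5)*(n + 3)*(n - 1)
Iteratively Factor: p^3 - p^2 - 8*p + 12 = (p - 2)*(p^2 + p - 6) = (p - 2)^2*(p + 3)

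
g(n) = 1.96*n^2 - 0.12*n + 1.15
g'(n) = 3.92*n - 0.12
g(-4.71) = 45.20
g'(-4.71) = -18.58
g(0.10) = 1.16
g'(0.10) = 0.27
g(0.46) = 1.51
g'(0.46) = 1.68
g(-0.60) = 1.93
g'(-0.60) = -2.47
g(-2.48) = 13.50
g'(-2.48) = -9.84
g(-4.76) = 46.13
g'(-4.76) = -18.78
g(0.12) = 1.16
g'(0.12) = 0.35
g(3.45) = 24.06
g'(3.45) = 13.40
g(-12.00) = 284.83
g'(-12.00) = -47.16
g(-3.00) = 19.15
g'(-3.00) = -11.88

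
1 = 1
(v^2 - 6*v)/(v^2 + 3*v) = (v - 6)/(v + 3)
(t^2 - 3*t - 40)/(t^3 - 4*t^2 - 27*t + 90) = (t - 8)/(t^2 - 9*t + 18)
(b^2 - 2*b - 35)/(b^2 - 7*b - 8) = (-b^2 + 2*b + 35)/(-b^2 + 7*b + 8)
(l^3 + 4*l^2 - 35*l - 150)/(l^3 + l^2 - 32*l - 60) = (l + 5)/(l + 2)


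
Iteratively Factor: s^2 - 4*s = (s)*(s - 4)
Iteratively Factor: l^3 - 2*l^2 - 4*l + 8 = (l - 2)*(l^2 - 4) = (l - 2)*(l + 2)*(l - 2)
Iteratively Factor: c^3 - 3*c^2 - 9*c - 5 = (c + 1)*(c^2 - 4*c - 5) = (c - 5)*(c + 1)*(c + 1)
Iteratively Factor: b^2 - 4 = (b - 2)*(b + 2)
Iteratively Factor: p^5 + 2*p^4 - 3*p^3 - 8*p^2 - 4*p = (p)*(p^4 + 2*p^3 - 3*p^2 - 8*p - 4) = p*(p + 2)*(p^3 - 3*p - 2) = p*(p - 2)*(p + 2)*(p^2 + 2*p + 1) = p*(p - 2)*(p + 1)*(p + 2)*(p + 1)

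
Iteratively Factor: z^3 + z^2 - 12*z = (z + 4)*(z^2 - 3*z) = (z - 3)*(z + 4)*(z)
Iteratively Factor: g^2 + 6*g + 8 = (g + 2)*(g + 4)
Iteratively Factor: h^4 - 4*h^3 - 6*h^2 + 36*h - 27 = (h - 3)*(h^3 - h^2 - 9*h + 9) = (h - 3)*(h + 3)*(h^2 - 4*h + 3) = (h - 3)*(h - 1)*(h + 3)*(h - 3)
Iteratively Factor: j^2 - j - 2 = (j + 1)*(j - 2)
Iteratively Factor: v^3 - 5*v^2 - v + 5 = (v + 1)*(v^2 - 6*v + 5) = (v - 1)*(v + 1)*(v - 5)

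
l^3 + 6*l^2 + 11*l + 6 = (l + 1)*(l + 2)*(l + 3)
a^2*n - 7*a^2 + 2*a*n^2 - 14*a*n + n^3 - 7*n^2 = (a + n)^2*(n - 7)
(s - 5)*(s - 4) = s^2 - 9*s + 20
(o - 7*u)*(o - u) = o^2 - 8*o*u + 7*u^2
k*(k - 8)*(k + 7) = k^3 - k^2 - 56*k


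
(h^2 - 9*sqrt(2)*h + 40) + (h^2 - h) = 2*h^2 - 9*sqrt(2)*h - h + 40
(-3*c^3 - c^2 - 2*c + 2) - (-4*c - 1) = -3*c^3 - c^2 + 2*c + 3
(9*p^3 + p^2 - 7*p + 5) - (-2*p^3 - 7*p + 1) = 11*p^3 + p^2 + 4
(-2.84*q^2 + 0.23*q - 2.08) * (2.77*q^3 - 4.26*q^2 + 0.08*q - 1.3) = -7.8668*q^5 + 12.7355*q^4 - 6.9686*q^3 + 12.5712*q^2 - 0.4654*q + 2.704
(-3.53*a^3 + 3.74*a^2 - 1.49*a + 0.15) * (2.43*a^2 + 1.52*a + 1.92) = -8.5779*a^5 + 3.7226*a^4 - 4.7135*a^3 + 5.2805*a^2 - 2.6328*a + 0.288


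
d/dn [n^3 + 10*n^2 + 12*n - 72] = 3*n^2 + 20*n + 12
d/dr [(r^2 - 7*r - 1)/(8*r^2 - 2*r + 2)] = (27*r^2 + 10*r - 8)/(2*(16*r^4 - 8*r^3 + 9*r^2 - 2*r + 1))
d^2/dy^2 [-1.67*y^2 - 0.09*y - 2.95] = -3.34000000000000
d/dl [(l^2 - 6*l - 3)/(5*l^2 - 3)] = 6*(5*l^2 + 4*l + 3)/(25*l^4 - 30*l^2 + 9)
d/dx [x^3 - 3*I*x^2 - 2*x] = 3*x^2 - 6*I*x - 2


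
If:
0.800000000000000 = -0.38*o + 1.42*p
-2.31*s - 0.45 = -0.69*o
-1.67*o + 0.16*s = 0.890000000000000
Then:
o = -0.57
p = 0.41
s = -0.36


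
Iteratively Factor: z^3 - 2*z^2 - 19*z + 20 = (z + 4)*(z^2 - 6*z + 5) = (z - 5)*(z + 4)*(z - 1)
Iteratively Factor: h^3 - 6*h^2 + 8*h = (h - 4)*(h^2 - 2*h) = (h - 4)*(h - 2)*(h)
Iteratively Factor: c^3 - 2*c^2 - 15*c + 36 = (c - 3)*(c^2 + c - 12) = (c - 3)*(c + 4)*(c - 3)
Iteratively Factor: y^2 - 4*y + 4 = (y - 2)*(y - 2)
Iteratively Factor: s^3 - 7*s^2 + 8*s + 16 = (s - 4)*(s^2 - 3*s - 4) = (s - 4)*(s + 1)*(s - 4)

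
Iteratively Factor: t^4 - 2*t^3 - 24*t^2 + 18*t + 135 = (t + 3)*(t^3 - 5*t^2 - 9*t + 45) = (t - 3)*(t + 3)*(t^2 - 2*t - 15) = (t - 5)*(t - 3)*(t + 3)*(t + 3)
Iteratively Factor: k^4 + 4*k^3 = (k)*(k^3 + 4*k^2) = k^2*(k^2 + 4*k) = k^2*(k + 4)*(k)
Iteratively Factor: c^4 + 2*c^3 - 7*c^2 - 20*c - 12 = (c + 2)*(c^3 - 7*c - 6) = (c + 2)^2*(c^2 - 2*c - 3) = (c + 1)*(c + 2)^2*(c - 3)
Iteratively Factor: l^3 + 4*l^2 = (l)*(l^2 + 4*l) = l*(l + 4)*(l)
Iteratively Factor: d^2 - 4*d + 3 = (d - 3)*(d - 1)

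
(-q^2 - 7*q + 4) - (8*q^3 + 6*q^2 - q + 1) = -8*q^3 - 7*q^2 - 6*q + 3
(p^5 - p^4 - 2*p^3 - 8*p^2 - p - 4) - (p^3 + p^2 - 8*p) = p^5 - p^4 - 3*p^3 - 9*p^2 + 7*p - 4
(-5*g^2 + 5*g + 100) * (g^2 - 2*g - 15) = -5*g^4 + 15*g^3 + 165*g^2 - 275*g - 1500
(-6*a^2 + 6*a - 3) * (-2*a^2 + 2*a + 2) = 12*a^4 - 24*a^3 + 6*a^2 + 6*a - 6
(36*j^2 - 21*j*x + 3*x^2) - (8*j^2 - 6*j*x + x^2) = 28*j^2 - 15*j*x + 2*x^2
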